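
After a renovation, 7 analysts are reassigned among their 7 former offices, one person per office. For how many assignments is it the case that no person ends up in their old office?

Use !n = (n-1)(!(n-1) + !(n-2)).
!7 = 6·(265 + 44) = 6·309 = 1854

1854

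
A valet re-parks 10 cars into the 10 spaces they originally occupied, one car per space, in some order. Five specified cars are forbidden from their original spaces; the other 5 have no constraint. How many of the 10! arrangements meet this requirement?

2170680

Inclusion-exclusion on the 5 forbidden self-matches:
Σ_{j=0}^{5} (-1)^j C(5,j)(10-j)!
= C(5,0)·10! - C(5,1)·9! + C(5,2)·8! - C(5,3)·7! + C(5,4)·6! - C(5,5)·5!
= 3628800 - 1814400 + 403200 - 50400 + 3600 - 120
= 2170680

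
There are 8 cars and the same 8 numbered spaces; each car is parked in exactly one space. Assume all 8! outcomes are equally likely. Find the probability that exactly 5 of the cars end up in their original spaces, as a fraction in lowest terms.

Favorable outcomes: C(8,5)·!3 = 56·2 = 112.
Total outcomes: 8! = 40320.
Probability = 112/40320 = 1/360.

1/360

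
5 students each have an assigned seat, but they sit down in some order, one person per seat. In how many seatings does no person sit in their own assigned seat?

44

The number of derangements of 5 is !5 = Σ_{k=0}^{5} (-1)^k·5!/k!
= 5! - 5!/1! + 5!/2! - 5!/3! + 5!/4! - 5!/5!
= 120 - 120 + 60 - 20 + 5 - 1
= 44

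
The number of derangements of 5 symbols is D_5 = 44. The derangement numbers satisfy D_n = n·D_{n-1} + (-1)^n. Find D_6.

D_6 = 6·44 + 1 = 265.

265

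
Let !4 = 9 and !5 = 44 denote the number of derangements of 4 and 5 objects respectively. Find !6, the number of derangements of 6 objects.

265

!6 = (6-1)·(!5 + !4) = 5·(44 + 9) = 5·53 = 265.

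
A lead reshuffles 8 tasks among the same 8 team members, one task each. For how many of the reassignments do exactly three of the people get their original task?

Pick the 3 fixed positions: C(8,3) = 56 ways.
The other 5 form a derangement: !5 = 44.
Total: 56 × 44 = 2464.

2464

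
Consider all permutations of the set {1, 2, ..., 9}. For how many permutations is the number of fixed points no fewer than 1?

229384

Sum C(9,i)·!(9-i) for i = 1..9:
  i=1: C(9,1)·!8 = 9·14833 = 133497
  i=2: C(9,2)·!7 = 36·1854 = 66744
  i=3: C(9,3)·!6 = 84·265 = 22260
  i=4: C(9,4)·!5 = 126·44 = 5544
  i=5: C(9,5)·!4 = 126·9 = 1134
  i=6: C(9,6)·!3 = 84·2 = 168
  i=7: C(9,7)·!2 = 36·1 = 36
  i=8: C(9,8)·!1 = 9·0 = 0
  i=9: C(9,9)·!0 = 1·1 = 1
Total = 229384.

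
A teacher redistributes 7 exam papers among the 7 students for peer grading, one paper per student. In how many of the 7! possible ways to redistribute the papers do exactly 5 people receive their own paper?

21

Pick the 5 fixed positions: C(7,5) = 21 ways.
The remaining 2 must be deranged: !2 = 1.
Total: 21 × 1 = 21.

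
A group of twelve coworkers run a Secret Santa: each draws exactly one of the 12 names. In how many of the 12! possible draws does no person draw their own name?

176214841

!12 = 12! · Σ_{k=0}^{12} (-1)^k/k!
= 12! - 12!/1! + 12!/2! - 12!/3! + 12!/4! - 12!/5! + 12!/6! - 12!/7! + 12!/8! - 12!/9! + 12!/10! - 12!/11! + 12!/12!
= 479001600 - 479001600 + 239500800 - 79833600 + 19958400 - 3991680 + 665280 - 95040 + 11880 - 1320 + 132 - 12 + 1
= 176214841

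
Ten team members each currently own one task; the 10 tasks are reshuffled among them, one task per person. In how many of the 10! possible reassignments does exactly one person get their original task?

1334960

Choose which one of the 10 is fixed: C(10,1) = 10.
The remaining 9 must be deranged: !9 = 133496.
Total: 10 × 133496 = 1334960.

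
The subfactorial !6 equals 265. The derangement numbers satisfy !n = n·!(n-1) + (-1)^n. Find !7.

!7 = 7·265 - 1 = 1854.

1854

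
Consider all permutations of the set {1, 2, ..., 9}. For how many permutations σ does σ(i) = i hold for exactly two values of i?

66744

Choose which 2 of the 9 are fixed: C(9,2) = 36.
The other 7 form a derangement: !7 = 1854.
Total: 36 × 1854 = 66744.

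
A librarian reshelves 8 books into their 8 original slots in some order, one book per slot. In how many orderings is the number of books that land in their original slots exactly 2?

7420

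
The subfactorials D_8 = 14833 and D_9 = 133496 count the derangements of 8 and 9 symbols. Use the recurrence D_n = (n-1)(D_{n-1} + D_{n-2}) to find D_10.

1334961

D_10 = (10-1)·(D_9 + D_8) = 9·(133496 + 14833) = 9·148329 = 1334961.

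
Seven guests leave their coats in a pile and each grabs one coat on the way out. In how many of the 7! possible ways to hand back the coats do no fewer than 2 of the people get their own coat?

1331

Sum C(7,i)·!(7-i) for i = 2..7:
  i=2: C(7,2)·!5 = 21·44 = 924
  i=3: C(7,3)·!4 = 35·9 = 315
  i=4: C(7,4)·!3 = 35·2 = 70
  i=5: C(7,5)·!2 = 21·1 = 21
  i=6: C(7,6)·!1 = 7·0 = 0
  i=7: C(7,7)·!0 = 1·1 = 1
Total = 1331.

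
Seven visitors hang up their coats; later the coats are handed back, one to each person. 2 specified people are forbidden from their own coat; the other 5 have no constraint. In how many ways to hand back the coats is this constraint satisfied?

Let A_j be the event that the j-th constrained one is fixed. By inclusion-exclusion over the 2 events:
Σ_{j=0}^{2} (-1)^j C(2,j)(7-j)!
= C(2,0)·7! - C(2,1)·6! + C(2,2)·5!
= 5040 - 1440 + 120
= 3720

3720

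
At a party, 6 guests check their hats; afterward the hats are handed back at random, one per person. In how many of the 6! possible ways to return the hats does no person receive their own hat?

265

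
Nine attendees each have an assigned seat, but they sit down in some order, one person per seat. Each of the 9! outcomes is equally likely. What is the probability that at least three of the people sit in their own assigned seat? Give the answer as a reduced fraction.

Favorable outcomes: Σ_{i≥3} C(9,i)·!(9-i) = 84·265 + 126·44 + 126·9 + 84·2 + 36·1 + 9·0 + 1·1 = 29143.
Total outcomes: 9! = 362880.
Probability = 29143/362880 = 29143/362880.

29143/362880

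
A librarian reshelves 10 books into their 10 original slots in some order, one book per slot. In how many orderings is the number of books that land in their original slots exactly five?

Choose which 5 of the 10 are fixed: C(10,5) = 252.
The remaining 5 must be deranged: !5 = 44.
Total: 252 × 44 = 11088.

11088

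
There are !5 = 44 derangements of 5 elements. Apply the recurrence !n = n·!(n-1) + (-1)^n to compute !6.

265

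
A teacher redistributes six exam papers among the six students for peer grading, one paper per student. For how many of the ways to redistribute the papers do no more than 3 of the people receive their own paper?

# with exactly i fixed is C(6,i)·!(6-i); sum over i=0..3:
  i=0: C(6,0)·!6 = 1·265 = 265
  i=1: C(6,1)·!5 = 6·44 = 264
  i=2: C(6,2)·!4 = 15·9 = 135
  i=3: C(6,3)·!3 = 20·2 = 40
Total = 704.

704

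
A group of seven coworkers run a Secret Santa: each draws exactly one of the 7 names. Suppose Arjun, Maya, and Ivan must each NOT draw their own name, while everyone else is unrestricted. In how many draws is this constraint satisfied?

Let A_j be the event that the j-th constrained one is fixed. By inclusion-exclusion over the 3 events:
Σ_{j=0}^{3} (-1)^j C(3,j)(7-j)!
= C(3,0)·7! - C(3,1)·6! + C(3,2)·5! - C(3,3)·4!
= 5040 - 2160 + 360 - 24
= 3216

3216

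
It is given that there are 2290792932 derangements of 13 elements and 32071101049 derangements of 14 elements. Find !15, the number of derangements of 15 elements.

481066515734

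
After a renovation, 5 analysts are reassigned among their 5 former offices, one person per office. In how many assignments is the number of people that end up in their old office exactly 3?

10

Pick the 3 fixed positions: C(5,3) = 10 ways.
The remaining 2 must be deranged: !2 = 1.
Total: 10 × 1 = 10.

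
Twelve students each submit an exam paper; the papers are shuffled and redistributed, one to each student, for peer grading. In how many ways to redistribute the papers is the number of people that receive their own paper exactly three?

Pick the 3 fixed positions: C(12,3) = 220 ways.
The other 9 form a derangement: !9 = 133496.
Total: 220 × 133496 = 29369120.

29369120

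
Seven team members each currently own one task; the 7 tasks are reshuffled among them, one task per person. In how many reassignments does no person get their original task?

1854

Use !n = n·!(n-1) + (-1)^n.
!7 = 7·265 - 1 = 1854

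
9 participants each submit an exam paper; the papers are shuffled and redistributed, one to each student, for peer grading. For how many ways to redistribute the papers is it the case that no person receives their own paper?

133496

Use !n = (n-1)(!(n-1) + !(n-2)).
!9 = 8·(14833 + 1854) = 8·16687 = 133496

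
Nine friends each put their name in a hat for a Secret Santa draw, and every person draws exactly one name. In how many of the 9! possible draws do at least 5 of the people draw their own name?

# with exactly i fixed is C(9,i)·!(9-i); sum over i=5..9:
  i=5: C(9,5)·!4 = 126·9 = 1134
  i=6: C(9,6)·!3 = 84·2 = 168
  i=7: C(9,7)·!2 = 36·1 = 36
  i=8: C(9,8)·!1 = 9·0 = 0
  i=9: C(9,9)·!0 = 1·1 = 1
Total = 1339.

1339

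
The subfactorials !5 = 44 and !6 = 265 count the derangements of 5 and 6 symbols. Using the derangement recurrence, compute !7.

1854

!7 = (7-1)·(!6 + !5) = 6·(265 + 44) = 6·309 = 1854.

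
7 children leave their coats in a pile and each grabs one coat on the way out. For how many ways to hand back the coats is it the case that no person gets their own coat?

1854

The subfactorial !7 = [7!/e] (nearest integer).
7! = 5040, and 5040/e ≈ 1854.11, so !7 = 1854.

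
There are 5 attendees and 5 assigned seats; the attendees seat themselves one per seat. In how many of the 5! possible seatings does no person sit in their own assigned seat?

44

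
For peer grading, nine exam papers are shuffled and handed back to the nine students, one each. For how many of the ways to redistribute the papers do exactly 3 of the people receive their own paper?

Choose which 3 of the 9 are fixed: C(9,3) = 84.
The other 6 form a derangement: !6 = 265.
Total: 84 × 265 = 22260.

22260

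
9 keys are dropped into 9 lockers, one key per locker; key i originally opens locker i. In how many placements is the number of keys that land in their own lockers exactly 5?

Choose which 5 of the 9 are fixed: C(9,5) = 126.
The other 4 form a derangement: !4 = 9.
Total: 126 × 9 = 1134.

1134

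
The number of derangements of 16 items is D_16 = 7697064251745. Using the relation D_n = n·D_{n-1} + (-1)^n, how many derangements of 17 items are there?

130850092279664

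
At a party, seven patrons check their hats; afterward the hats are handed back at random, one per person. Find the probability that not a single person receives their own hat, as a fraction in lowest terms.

103/280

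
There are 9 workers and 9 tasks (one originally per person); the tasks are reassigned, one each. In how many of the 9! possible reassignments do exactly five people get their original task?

Pick the 5 fixed positions: C(9,5) = 126 ways.
The other 4 form a derangement: !4 = 9.
Total: 126 × 9 = 1134.

1134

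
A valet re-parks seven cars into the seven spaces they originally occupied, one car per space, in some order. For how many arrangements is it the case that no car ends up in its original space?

1854

Recurrence: !7 = 6·(!6 + !5).
!7 = 6·(265 + 44) = 6·309 = 1854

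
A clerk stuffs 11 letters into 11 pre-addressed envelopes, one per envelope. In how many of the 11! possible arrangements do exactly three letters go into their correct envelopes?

2447445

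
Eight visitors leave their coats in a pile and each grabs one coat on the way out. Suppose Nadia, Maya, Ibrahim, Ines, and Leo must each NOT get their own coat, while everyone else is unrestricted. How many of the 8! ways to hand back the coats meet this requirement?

21234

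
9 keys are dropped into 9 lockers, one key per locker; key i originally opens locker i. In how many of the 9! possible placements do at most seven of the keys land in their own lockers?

362879

# with exactly i fixed is C(9,i)·!(9-i); sum over i=0..7:
  i=0: C(9,0)·!9 = 1·133496 = 133496
  i=1: C(9,1)·!8 = 9·14833 = 133497
  i=2: C(9,2)·!7 = 36·1854 = 66744
  i=3: C(9,3)·!6 = 84·265 = 22260
  i=4: C(9,4)·!5 = 126·44 = 5544
  i=5: C(9,5)·!4 = 126·9 = 1134
  i=6: C(9,6)·!3 = 84·2 = 168
  i=7: C(9,7)·!2 = 36·1 = 36
Total = 362879.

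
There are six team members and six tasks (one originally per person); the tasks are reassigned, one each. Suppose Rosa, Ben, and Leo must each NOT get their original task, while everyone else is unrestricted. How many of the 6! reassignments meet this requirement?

Let A_j be the event that the j-th constrained one is fixed. By inclusion-exclusion over the 3 events:
Σ_{j=0}^{3} (-1)^j C(3,j)(6-j)!
= C(3,0)·6! - C(3,1)·5! + C(3,2)·4! - C(3,3)·3!
= 720 - 360 + 72 - 6
= 426

426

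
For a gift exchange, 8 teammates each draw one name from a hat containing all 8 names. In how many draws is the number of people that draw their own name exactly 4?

630

Pick the 4 fixed positions: C(8,4) = 70 ways.
The other 4 form a derangement: !4 = 9.
Total: 70 × 9 = 630.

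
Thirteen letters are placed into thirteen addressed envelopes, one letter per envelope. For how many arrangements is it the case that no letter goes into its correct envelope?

2290792932

By inclusion-exclusion, !13 = Σ (-1)^k · 13!/k! for k=0..13
= 13! - 13!/1! + 13!/2! - 13!/3! + 13!/4! - 13!/5! + 13!/6! - 13!/7! + 13!/8! - 13!/9! + 13!/10! - 13!/11! + 13!/12! - 13!/13!
= 6227020800 - 6227020800 + 3113510400 - 1037836800 + 259459200 - 51891840 + 8648640 - 1235520 + 154440 - 17160 + 1716 - 156 + 13 - 1
= 2290792932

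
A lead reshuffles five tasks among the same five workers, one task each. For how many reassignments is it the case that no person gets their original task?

!5 = 5! · Σ_{k=0}^{5} (-1)^k/k!
= 5! - 5!/1! + 5!/2! - 5!/3! + 5!/4! - 5!/5!
= 120 - 120 + 60 - 20 + 5 - 1
= 44

44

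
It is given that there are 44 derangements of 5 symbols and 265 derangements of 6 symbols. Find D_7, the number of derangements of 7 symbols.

1854

D_7 = (7-1)·(D_6 + D_5) = 6·(265 + 44) = 6·309 = 1854.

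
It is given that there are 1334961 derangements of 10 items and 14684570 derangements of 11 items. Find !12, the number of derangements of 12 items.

176214841

!12 = (12-1)·(!11 + !10) = 11·(14684570 + 1334961) = 11·16019531 = 176214841.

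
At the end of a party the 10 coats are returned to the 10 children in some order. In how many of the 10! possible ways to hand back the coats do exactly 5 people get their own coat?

Choose which 5 of the 10 are fixed: C(10,5) = 252.
The remaining 5 must be deranged: !5 = 44.
Total: 252 × 44 = 11088.

11088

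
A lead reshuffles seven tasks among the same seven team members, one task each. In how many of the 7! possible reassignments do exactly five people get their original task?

Pick the 5 fixed positions: C(7,5) = 21 ways.
The other 2 form a derangement: !2 = 1.
Total: 21 × 1 = 21.

21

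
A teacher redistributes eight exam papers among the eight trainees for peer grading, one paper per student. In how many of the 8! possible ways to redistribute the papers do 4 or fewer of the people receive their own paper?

40179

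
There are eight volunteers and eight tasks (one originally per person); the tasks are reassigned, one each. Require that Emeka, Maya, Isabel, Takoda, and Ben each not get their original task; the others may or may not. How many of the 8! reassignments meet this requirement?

21234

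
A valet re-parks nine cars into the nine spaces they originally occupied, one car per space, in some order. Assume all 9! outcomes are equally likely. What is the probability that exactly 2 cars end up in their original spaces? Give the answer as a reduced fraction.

Favorable outcomes: C(9,2)·!7 = 36·1854 = 66744.
Total outcomes: 9! = 362880.
Probability = 66744/362880 = 103/560.

103/560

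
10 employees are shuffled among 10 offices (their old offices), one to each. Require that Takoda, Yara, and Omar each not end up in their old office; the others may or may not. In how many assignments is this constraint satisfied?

Inclusion-exclusion on the 3 forbidden self-matches:
Σ_{j=0}^{3} (-1)^j C(3,j)(10-j)!
= C(3,0)·10! - C(3,1)·9! + C(3,2)·8! - C(3,3)·7!
= 3628800 - 1088640 + 120960 - 5040
= 2656080

2656080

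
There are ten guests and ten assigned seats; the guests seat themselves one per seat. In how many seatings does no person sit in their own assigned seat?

The number of derangements of 10 is !10 = Σ_{k=0}^{10} (-1)^k·10!/k!
= 10! - 10!/1! + 10!/2! - 10!/3! + 10!/4! - 10!/5! + 10!/6! - 10!/7! + 10!/8! - 10!/9! + 10!/10!
= 3628800 - 3628800 + 1814400 - 604800 + 151200 - 30240 + 5040 - 720 + 90 - 10 + 1
= 1334961

1334961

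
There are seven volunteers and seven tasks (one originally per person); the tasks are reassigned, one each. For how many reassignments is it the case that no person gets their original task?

1854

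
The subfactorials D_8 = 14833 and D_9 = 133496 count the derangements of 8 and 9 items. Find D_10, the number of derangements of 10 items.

D_10 = (10-1)·(D_9 + D_8) = 9·(133496 + 14833) = 9·148329 = 1334961.

1334961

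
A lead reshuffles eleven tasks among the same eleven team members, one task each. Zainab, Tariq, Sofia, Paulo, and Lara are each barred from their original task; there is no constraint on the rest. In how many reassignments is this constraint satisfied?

25022880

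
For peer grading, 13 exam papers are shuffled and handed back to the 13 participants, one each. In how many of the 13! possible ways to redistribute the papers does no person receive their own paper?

Use !n = n·!(n-1) + (-1)^n.
!13 = 13·176214841 - 1 = 2290792932

2290792932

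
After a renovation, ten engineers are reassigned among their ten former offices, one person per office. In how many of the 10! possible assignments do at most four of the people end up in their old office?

# with exactly i fixed is C(10,i)·!(10-i); sum over i=0..4:
  i=0: C(10,0)·!10 = 1·1334961 = 1334961
  i=1: C(10,1)·!9 = 10·133496 = 1334960
  i=2: C(10,2)·!8 = 45·14833 = 667485
  i=3: C(10,3)·!7 = 120·1854 = 222480
  i=4: C(10,4)·!6 = 210·265 = 55650
Total = 3615536.

3615536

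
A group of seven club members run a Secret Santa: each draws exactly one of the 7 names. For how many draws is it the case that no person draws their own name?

1854

By inclusion-exclusion, !7 = Σ (-1)^k · 7!/k! for k=0..7
= 7! - 7!/1! + 7!/2! - 7!/3! + 7!/4! - 7!/5! + 7!/6! - 7!/7!
= 5040 - 5040 + 2520 - 840 + 210 - 42 + 7 - 1
= 1854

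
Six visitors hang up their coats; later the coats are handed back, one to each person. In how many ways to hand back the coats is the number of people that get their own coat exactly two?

135

Choose which 2 of the 6 are fixed: C(6,2) = 15.
The remaining 4 must be deranged: !4 = 9.
Total: 15 × 9 = 135.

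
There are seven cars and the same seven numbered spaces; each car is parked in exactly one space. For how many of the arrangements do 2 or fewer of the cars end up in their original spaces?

4633

Sum C(7,i)·!(7-i) for i = 0..2:
  i=0: C(7,0)·!7 = 1·1854 = 1854
  i=1: C(7,1)·!6 = 7·265 = 1855
  i=2: C(7,2)·!5 = 21·44 = 924
Total = 4633.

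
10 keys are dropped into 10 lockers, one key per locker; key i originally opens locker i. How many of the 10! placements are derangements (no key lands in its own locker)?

1334961

The number of derangements of 10 is !10 = Σ_{k=0}^{10} (-1)^k·10!/k!
= 10! - 10!/1! + 10!/2! - 10!/3! + 10!/4! - 10!/5! + 10!/6! - 10!/7! + 10!/8! - 10!/9! + 10!/10!
= 3628800 - 3628800 + 1814400 - 604800 + 151200 - 30240 + 5040 - 720 + 90 - 10 + 1
= 1334961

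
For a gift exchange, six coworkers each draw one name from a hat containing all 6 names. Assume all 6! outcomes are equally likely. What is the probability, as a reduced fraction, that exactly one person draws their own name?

11/30

Favorable outcomes: C(6,1)·!5 = 6·44 = 264.
Total outcomes: 6! = 720.
Probability = 264/720 = 11/30.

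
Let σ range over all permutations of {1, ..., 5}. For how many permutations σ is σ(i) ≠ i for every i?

44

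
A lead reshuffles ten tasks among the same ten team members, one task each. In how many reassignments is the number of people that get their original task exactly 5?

Choose which 5 of the 10 are fixed: C(10,5) = 252.
The remaining 5 must be deranged: !5 = 44.
Total: 252 × 44 = 11088.

11088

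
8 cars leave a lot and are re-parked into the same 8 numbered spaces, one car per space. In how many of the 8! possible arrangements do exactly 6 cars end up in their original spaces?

Choose which 6 of the 8 are fixed: C(8,6) = 28.
The other 2 form a derangement: !2 = 1.
Total: 28 × 1 = 28.

28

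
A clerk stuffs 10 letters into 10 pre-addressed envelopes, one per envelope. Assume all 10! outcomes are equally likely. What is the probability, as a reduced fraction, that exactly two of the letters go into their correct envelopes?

2119/11520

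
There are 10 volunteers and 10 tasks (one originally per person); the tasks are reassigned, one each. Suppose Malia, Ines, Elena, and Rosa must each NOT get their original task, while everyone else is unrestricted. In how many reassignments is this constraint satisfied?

2399760

Inclusion-exclusion on the 4 forbidden self-matches:
Σ_{j=0}^{4} (-1)^j C(4,j)(10-j)!
= C(4,0)·10! - C(4,1)·9! + C(4,2)·8! - C(4,3)·7! + C(4,4)·6!
= 3628800 - 1451520 + 241920 - 20160 + 720
= 2399760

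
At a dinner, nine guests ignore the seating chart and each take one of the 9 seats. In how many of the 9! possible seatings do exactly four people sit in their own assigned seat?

5544

Choose which 4 of the 9 are fixed: C(9,4) = 126.
The other 5 form a derangement: !5 = 44.
Total: 126 × 44 = 5544.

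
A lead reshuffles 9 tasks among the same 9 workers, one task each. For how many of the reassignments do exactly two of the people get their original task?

Choose which 2 of the 9 are fixed: C(9,2) = 36.
The other 7 form a derangement: !7 = 1854.
Total: 36 × 1854 = 66744.

66744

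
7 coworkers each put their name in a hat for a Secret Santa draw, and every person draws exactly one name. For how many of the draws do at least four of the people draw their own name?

92

# with exactly i fixed is C(7,i)·!(7-i); sum over i=4..7:
  i=4: C(7,4)·!3 = 35·2 = 70
  i=5: C(7,5)·!2 = 21·1 = 21
  i=6: C(7,6)·!1 = 7·0 = 0
  i=7: C(7,7)·!0 = 1·1 = 1
Total = 92.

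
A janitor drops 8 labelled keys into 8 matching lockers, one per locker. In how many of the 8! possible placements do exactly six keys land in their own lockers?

28

Pick the 6 fixed positions: C(8,6) = 28 ways.
The other 2 form a derangement: !2 = 1.
Total: 28 × 1 = 28.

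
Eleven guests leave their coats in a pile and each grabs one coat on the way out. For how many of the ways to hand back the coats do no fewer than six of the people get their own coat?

Sum C(11,i)·!(11-i) for i = 6..11:
  i=6: C(11,6)·!5 = 462·44 = 20328
  i=7: C(11,7)·!4 = 330·9 = 2970
  i=8: C(11,8)·!3 = 165·2 = 330
  i=9: C(11,9)·!2 = 55·1 = 55
  i=10: C(11,10)·!1 = 11·0 = 0
  i=11: C(11,11)·!0 = 1·1 = 1
Total = 23684.

23684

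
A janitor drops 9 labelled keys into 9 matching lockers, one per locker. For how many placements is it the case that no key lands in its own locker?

133496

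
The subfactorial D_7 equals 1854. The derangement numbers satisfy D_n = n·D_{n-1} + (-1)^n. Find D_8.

14833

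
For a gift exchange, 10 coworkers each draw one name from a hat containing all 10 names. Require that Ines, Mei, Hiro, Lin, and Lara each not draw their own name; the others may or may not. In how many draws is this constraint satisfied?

Let A_j be the event that the j-th constrained one is fixed. By inclusion-exclusion over the 5 events:
Σ_{j=0}^{5} (-1)^j C(5,j)(10-j)!
= C(5,0)·10! - C(5,1)·9! + C(5,2)·8! - C(5,3)·7! + C(5,4)·6! - C(5,5)·5!
= 3628800 - 1814400 + 403200 - 50400 + 3600 - 120
= 2170680

2170680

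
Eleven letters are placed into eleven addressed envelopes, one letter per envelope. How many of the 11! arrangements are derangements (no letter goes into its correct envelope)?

Recurrence: !11 = 10·(!10 + !9).
!11 = 10·(1334961 + 133496) = 10·1468457 = 14684570

14684570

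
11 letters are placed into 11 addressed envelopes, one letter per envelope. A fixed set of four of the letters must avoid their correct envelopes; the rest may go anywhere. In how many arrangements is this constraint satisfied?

27422640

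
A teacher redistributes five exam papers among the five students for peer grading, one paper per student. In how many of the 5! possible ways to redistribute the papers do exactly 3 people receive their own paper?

10

Pick the 3 fixed positions: C(5,3) = 10 ways.
The remaining 2 must be deranged: !2 = 1.
Total: 10 × 1 = 10.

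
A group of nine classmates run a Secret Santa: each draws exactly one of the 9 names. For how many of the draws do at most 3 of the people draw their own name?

355997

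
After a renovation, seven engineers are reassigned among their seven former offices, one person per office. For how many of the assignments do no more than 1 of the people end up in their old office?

3709

Sum C(7,i)·!(7-i) for i = 0..1:
  i=0: C(7,0)·!7 = 1·1854 = 1854
  i=1: C(7,1)·!6 = 7·265 = 1855
Total = 3709.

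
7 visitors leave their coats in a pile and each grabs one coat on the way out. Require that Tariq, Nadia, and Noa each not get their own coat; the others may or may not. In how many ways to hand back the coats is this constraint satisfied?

3216

Inclusion-exclusion on the 3 forbidden self-matches:
Σ_{j=0}^{3} (-1)^j C(3,j)(7-j)!
= C(3,0)·7! - C(3,1)·6! + C(3,2)·5! - C(3,3)·4!
= 5040 - 2160 + 360 - 24
= 3216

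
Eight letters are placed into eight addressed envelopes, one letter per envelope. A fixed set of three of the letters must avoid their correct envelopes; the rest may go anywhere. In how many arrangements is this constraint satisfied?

Inclusion-exclusion on the 3 forbidden self-matches:
Σ_{j=0}^{3} (-1)^j C(3,j)(8-j)!
= C(3,0)·8! - C(3,1)·7! + C(3,2)·6! - C(3,3)·5!
= 40320 - 15120 + 2160 - 120
= 27240

27240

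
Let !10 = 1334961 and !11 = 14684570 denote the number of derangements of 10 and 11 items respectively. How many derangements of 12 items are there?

176214841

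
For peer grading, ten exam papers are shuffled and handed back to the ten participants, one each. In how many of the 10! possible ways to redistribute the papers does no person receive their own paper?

Use !n = (n-1)(!(n-1) + !(n-2)).
!10 = 9·(133496 + 14833) = 9·148329 = 1334961

1334961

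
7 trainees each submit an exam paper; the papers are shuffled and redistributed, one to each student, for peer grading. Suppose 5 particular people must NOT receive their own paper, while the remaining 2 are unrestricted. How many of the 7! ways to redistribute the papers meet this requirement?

Inclusion-exclusion on the 5 forbidden self-matches:
Σ_{j=0}^{5} (-1)^j C(5,j)(7-j)!
= C(5,0)·7! - C(5,1)·6! + C(5,2)·5! - C(5,3)·4! + C(5,4)·3! - C(5,5)·2!
= 5040 - 3600 + 1200 - 240 + 30 - 2
= 2428

2428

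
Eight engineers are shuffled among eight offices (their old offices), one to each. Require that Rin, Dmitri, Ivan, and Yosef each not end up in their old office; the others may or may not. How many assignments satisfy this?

24024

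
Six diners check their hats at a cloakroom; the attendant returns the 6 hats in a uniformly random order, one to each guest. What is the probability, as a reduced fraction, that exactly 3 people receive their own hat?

Favorable outcomes: C(6,3)·!3 = 20·2 = 40.
Total outcomes: 6! = 720.
Probability = 40/720 = 1/18.

1/18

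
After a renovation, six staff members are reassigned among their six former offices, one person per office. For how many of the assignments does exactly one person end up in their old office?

264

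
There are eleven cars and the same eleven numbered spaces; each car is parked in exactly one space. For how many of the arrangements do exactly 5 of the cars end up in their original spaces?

122430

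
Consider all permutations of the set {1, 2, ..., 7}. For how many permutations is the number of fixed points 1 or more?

Sum C(7,i)·!(7-i) for i = 1..7:
  i=1: C(7,1)·!6 = 7·265 = 1855
  i=2: C(7,2)·!5 = 21·44 = 924
  i=3: C(7,3)·!4 = 35·9 = 315
  i=4: C(7,4)·!3 = 35·2 = 70
  i=5: C(7,5)·!2 = 21·1 = 21
  i=6: C(7,6)·!1 = 7·0 = 0
  i=7: C(7,7)·!0 = 1·1 = 1
Total = 3186.

3186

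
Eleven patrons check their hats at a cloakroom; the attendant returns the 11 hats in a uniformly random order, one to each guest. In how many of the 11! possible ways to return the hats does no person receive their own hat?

The subfactorial !11 = [11!/e] (nearest integer).
11! = 39916800, and 39916800/e ≈ 14684570.08, so !11 = 14684570.

14684570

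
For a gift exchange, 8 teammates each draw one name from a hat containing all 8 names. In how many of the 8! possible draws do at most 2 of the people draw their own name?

Sum C(8,i)·!(8-i) for i = 0..2:
  i=0: C(8,0)·!8 = 1·14833 = 14833
  i=1: C(8,1)·!7 = 8·1854 = 14832
  i=2: C(8,2)·!6 = 28·265 = 7420
Total = 37085.

37085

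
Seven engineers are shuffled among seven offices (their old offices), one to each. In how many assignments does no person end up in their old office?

1854

The subfactorial !7 = [7!/e] (nearest integer).
7! = 5040, and 5040/e ≈ 1854.11, so !7 = 1854.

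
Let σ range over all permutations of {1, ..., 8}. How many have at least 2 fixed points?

# with exactly i fixed is C(8,i)·!(8-i); sum over i=2..8:
  i=2: C(8,2)·!6 = 28·265 = 7420
  i=3: C(8,3)·!5 = 56·44 = 2464
  i=4: C(8,4)·!4 = 70·9 = 630
  i=5: C(8,5)·!3 = 56·2 = 112
  i=6: C(8,6)·!2 = 28·1 = 28
  i=7: C(8,7)·!1 = 8·0 = 0
  i=8: C(8,8)·!0 = 1·1 = 1
Total = 10655.

10655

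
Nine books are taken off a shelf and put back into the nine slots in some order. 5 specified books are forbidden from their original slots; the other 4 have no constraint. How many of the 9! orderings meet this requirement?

Inclusion-exclusion on the 5 forbidden self-matches:
Σ_{j=0}^{5} (-1)^j C(5,j)(9-j)!
= C(5,0)·9! - C(5,1)·8! + C(5,2)·7! - C(5,3)·6! + C(5,4)·5! - C(5,5)·4!
= 362880 - 201600 + 50400 - 7200 + 600 - 24
= 205056

205056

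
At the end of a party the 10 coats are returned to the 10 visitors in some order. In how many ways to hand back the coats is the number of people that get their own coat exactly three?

Pick the 3 fixed positions: C(10,3) = 120 ways.
The remaining 7 must be deranged: !7 = 1854.
Total: 120 × 1854 = 222480.

222480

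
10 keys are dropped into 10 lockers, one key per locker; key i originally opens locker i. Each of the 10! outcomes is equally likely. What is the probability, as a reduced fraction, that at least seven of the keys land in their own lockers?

143/1814400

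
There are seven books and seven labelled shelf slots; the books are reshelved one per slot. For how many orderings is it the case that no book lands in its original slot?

Recurrence: !7 = 7·!6 + (-1)^7.
!7 = 7·265 - 1 = 1854

1854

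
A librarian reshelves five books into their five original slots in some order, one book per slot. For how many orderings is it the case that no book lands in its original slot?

!5 is the nearest integer to 5!/e.
5! = 120, and 120/e ≈ 44.15, so !5 = 44.

44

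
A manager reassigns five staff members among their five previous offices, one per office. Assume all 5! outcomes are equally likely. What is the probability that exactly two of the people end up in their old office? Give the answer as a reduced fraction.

1/6

Favorable outcomes: C(5,2)·!3 = 10·2 = 20.
Total outcomes: 5! = 120.
Probability = 20/120 = 1/6.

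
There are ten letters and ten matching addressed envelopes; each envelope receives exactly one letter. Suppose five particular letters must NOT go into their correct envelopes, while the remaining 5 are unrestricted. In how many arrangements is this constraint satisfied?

2170680

Inclusion-exclusion on the 5 forbidden self-matches:
Σ_{j=0}^{5} (-1)^j C(5,j)(10-j)!
= C(5,0)·10! - C(5,1)·9! + C(5,2)·8! - C(5,3)·7! + C(5,4)·6! - C(5,5)·5!
= 3628800 - 1814400 + 403200 - 50400 + 3600 - 120
= 2170680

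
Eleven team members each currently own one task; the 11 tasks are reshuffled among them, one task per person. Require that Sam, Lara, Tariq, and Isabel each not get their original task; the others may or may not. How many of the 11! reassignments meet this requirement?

Inclusion-exclusion on the 4 forbidden self-matches:
Σ_{j=0}^{4} (-1)^j C(4,j)(11-j)!
= C(4,0)·11! - C(4,1)·10! + C(4,2)·9! - C(4,3)·8! + C(4,4)·7!
= 39916800 - 14515200 + 2177280 - 161280 + 5040
= 27422640

27422640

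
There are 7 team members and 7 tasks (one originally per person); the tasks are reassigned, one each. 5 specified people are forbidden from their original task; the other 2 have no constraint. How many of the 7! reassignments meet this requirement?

2428

Inclusion-exclusion on the 5 forbidden self-matches:
Σ_{j=0}^{5} (-1)^j C(5,j)(7-j)!
= C(5,0)·7! - C(5,1)·6! + C(5,2)·5! - C(5,3)·4! + C(5,4)·3! - C(5,5)·2!
= 5040 - 3600 + 1200 - 240 + 30 - 2
= 2428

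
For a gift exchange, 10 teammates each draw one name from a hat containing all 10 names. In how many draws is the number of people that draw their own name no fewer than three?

291394

Sum C(10,i)·!(10-i) for i = 3..10:
  i=3: C(10,3)·!7 = 120·1854 = 222480
  i=4: C(10,4)·!6 = 210·265 = 55650
  i=5: C(10,5)·!5 = 252·44 = 11088
  i=6: C(10,6)·!4 = 210·9 = 1890
  i=7: C(10,7)·!3 = 120·2 = 240
  i=8: C(10,8)·!2 = 45·1 = 45
  i=9: C(10,9)·!1 = 10·0 = 0
  i=10: C(10,10)·!0 = 1·1 = 1
Total = 291394.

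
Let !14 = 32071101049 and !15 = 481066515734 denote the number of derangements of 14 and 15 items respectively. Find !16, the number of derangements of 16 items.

!16 = (16-1)·(!15 + !14) = 15·(481066515734 + 32071101049) = 15·513137616783 = 7697064251745.

7697064251745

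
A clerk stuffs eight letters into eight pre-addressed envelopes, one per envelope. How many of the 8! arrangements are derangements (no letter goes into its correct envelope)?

14833

!8 is the nearest integer to 8!/e.
8! = 40320, and 40320/e ≈ 14832.90, so !8 = 14833.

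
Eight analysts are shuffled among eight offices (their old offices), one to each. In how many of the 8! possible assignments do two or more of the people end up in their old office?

10655

# with exactly i fixed is C(8,i)·!(8-i); sum over i=2..8:
  i=2: C(8,2)·!6 = 28·265 = 7420
  i=3: C(8,3)·!5 = 56·44 = 2464
  i=4: C(8,4)·!4 = 70·9 = 630
  i=5: C(8,5)·!3 = 56·2 = 112
  i=6: C(8,6)·!2 = 28·1 = 28
  i=7: C(8,7)·!1 = 8·0 = 0
  i=8: C(8,8)·!0 = 1·1 = 1
Total = 10655.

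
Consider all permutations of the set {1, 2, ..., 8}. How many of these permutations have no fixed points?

14833

!8 is the nearest integer to 8!/e.
8! = 40320, and 40320/e ≈ 14832.90, so !8 = 14833.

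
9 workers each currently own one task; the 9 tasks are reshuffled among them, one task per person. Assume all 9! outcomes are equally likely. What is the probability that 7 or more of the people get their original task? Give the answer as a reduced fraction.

Favorable outcomes: Σ_{i≥7} C(9,i)·!(9-i) = 36·1 + 9·0 + 1·1 = 37.
Total outcomes: 9! = 362880.
Probability = 37/362880 = 37/362880.

37/362880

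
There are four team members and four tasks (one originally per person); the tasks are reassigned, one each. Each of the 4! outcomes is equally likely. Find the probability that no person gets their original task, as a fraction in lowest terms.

Favorable outcomes: !4 = 9.
Total outcomes: 4! = 24.
Probability = 9/24 = 3/8.

3/8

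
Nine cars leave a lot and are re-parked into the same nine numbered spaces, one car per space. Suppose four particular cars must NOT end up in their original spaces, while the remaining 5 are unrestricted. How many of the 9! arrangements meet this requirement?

229080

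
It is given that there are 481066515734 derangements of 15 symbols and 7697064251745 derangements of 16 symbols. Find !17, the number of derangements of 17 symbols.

130850092279664

!17 = (17-1)·(!16 + !15) = 16·(7697064251745 + 481066515734) = 16·8178130767479 = 130850092279664.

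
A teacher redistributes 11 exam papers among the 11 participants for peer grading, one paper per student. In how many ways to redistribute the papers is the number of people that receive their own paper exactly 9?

55

Choose which 9 of the 11 are fixed: C(11,9) = 55.
The other 2 form a derangement: !2 = 1.
Total: 55 × 1 = 55.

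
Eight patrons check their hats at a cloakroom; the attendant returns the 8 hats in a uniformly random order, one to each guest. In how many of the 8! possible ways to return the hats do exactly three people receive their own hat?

2464

Pick the 3 fixed positions: C(8,3) = 56 ways.
The other 5 form a derangement: !5 = 44.
Total: 56 × 44 = 2464.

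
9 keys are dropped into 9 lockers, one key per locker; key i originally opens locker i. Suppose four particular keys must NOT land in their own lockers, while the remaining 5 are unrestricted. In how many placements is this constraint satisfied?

229080

Inclusion-exclusion on the 4 forbidden self-matches:
Σ_{j=0}^{4} (-1)^j C(4,j)(9-j)!
= C(4,0)·9! - C(4,1)·8! + C(4,2)·7! - C(4,3)·6! + C(4,4)·5!
= 362880 - 161280 + 30240 - 2880 + 120
= 229080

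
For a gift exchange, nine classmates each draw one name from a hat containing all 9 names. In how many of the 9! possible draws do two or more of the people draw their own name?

# with exactly i fixed is C(9,i)·!(9-i); sum over i=2..9:
  i=2: C(9,2)·!7 = 36·1854 = 66744
  i=3: C(9,3)·!6 = 84·265 = 22260
  i=4: C(9,4)·!5 = 126·44 = 5544
  i=5: C(9,5)·!4 = 126·9 = 1134
  i=6: C(9,6)·!3 = 84·2 = 168
  i=7: C(9,7)·!2 = 36·1 = 36
  i=8: C(9,8)·!1 = 9·0 = 0
  i=9: C(9,9)·!0 = 1·1 = 1
Total = 95887.

95887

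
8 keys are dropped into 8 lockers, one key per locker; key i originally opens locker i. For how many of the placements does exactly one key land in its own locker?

14832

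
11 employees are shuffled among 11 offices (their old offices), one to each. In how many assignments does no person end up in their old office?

14684570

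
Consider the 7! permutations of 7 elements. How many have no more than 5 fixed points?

# with exactly i fixed is C(7,i)·!(7-i); sum over i=0..5:
  i=0: C(7,0)·!7 = 1·1854 = 1854
  i=1: C(7,1)·!6 = 7·265 = 1855
  i=2: C(7,2)·!5 = 21·44 = 924
  i=3: C(7,3)·!4 = 35·9 = 315
  i=4: C(7,4)·!3 = 35·2 = 70
  i=5: C(7,5)·!2 = 21·1 = 21
Total = 5039.

5039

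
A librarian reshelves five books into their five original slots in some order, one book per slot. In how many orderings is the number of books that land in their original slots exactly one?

Pick the single fixed position: C(5,1) = 5 ways.
The other 4 form a derangement: !4 = 9.
Total: 5 × 9 = 45.

45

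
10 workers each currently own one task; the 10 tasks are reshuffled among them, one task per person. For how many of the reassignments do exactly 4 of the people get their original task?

55650

Pick the 4 fixed positions: C(10,4) = 210 ways.
The remaining 6 must be deranged: !6 = 265.
Total: 210 × 265 = 55650.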